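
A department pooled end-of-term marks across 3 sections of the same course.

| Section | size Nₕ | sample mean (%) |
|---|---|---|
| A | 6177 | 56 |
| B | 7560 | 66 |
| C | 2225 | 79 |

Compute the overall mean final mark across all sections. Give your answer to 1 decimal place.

63.9

N = 15962; weights Wₕ = Nₕ/N = (0.3870, 0.4736, 0.1394).
x̄_st = Σ Wₕ·x̄ₕ = 0.3870·56 + 0.4736·66 + 0.1394·79 ≈ 63.942...
→ 63.9.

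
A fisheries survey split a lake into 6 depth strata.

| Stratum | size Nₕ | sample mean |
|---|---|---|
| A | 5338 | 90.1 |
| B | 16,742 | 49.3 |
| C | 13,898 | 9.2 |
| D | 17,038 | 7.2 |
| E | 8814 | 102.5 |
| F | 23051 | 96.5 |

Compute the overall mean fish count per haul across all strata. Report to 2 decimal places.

55.19

N = 5338 + 16742 + 13898 + 17038 + 8814 + 23051 = 84881.
The stratified mean weights each stratum mean by its population share Nₕ/N.
Σ Nₕx̄ₕ = 5338·90.1 + 16742·49.3 + 13898·9.2 + 17038·7.2 + 8814·102.5 + 23051·96.5 = 480953.8 + 825380.6 + 127861.6 + 122673.6 + 903435 + 2224421.5 = 4684726.1.
Divide by N: 4684726.1 / 84881 = 55.1917... → 55.19.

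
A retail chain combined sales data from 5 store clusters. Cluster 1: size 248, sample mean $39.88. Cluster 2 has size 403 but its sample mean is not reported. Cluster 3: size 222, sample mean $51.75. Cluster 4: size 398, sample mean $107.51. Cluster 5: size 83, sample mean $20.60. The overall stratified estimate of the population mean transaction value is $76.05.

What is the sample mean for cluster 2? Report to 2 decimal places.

92.05

N = 248 + 403 + 222 + 398 + 83 = 1354.
Overall total = μ·N = 76.05·1354 = 102971.7.
Subtract the known strata: 248·39.88 + 222·51.75 + 398·107.51 + 83·20.60 = 65877.52.
Remaining total for cluster 2: 102971.7 − 65877.52 = 37094.18.
Divide by its size: 37094.18 / 403 = 92.0451... → 92.05.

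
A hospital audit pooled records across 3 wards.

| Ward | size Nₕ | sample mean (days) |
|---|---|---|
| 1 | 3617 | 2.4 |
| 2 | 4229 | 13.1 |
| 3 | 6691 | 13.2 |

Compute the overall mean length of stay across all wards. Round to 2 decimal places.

N = 14537; weights Wₕ = Nₕ/N = (0.2488, 0.2909, 0.4603).
x̄_st = Σ Wₕ·x̄ₕ = 0.2488·2.4 + 0.2909·13.1 + 0.4603·13.2 ≈ 10.4837...
→ 10.48.

10.48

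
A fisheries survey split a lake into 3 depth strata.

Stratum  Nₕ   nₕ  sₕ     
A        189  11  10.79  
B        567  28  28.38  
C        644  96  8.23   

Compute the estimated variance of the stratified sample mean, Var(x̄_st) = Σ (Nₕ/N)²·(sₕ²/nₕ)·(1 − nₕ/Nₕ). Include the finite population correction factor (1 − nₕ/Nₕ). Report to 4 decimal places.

N = 1400. Term for each stratum: Wₕ²sₕ²/nₕ·(1−nₕ/Nₕ).
Var(x̄_st) = 0.1816670 + 4.4852071 + 0.1270395 = 4.7939136 → 4.7939.

4.7939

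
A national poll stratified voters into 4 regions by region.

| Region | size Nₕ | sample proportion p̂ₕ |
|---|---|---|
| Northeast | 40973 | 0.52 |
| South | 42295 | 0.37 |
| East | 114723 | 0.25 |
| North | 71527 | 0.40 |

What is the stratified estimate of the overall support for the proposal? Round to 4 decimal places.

Wₕ = Nₕ/N with N = 269518: 0.1520, 0.1569, 0.4257, 0.2654.
p̂_st = 0.1520·0.52 + 0.1569·0.37 + 0.4257·0.25 + 0.2654·0.40 ≈ 0.349686... → 0.3497.

0.3497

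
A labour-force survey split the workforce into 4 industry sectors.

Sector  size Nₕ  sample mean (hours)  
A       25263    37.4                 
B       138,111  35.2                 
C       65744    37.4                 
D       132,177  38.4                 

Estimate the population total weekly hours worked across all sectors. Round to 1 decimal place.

13340765.8

A: 25263·37.4 = 944836.2
B: 138111·35.2 = 4861507.2
C: 65744·37.4 = 2458825.6
D: 132177·38.4 = 5075596.8
τ̂ = Σ Nₕx̄ₕ = 13340765.8.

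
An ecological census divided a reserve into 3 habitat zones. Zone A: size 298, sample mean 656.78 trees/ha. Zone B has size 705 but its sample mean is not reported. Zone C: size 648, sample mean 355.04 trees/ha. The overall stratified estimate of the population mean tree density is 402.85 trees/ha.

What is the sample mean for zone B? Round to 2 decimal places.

Σ Nₕx̄ₕ = N·μ, so 705·x̄_B = 1651·402.85 − (298·656.78 + 648·355.04).
= 665105.35 − 425786.36 = 239318.99.
x̄_B = 239318.99 / 705 = 339.4596... → 339.46.

339.46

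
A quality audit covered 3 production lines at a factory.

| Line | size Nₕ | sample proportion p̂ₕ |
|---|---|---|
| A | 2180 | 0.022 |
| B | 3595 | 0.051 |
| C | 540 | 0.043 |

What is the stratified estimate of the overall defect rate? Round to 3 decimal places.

0.040

Wₕ = Nₕ/N with N = 6315: 0.3452, 0.5693, 0.0855.
p̂_st = 0.3452·0.022 + 0.5693·0.051 + 0.0855·0.043 ≈ 0.04030... → 0.040.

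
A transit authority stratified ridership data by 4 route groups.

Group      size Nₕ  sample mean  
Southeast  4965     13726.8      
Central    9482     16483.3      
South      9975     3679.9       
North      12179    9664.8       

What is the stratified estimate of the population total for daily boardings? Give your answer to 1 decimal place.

Population total = Σ Nₕ·x̄ₕ (each stratum's size times its mean).
4965·13726.8 + 9482·16483.3 + 9975·3679.9 + 12179·9664.8 = 68153562 + 156294650.6 + 36707002.5 + 117707599.2 = 378862814.3.

378862814.3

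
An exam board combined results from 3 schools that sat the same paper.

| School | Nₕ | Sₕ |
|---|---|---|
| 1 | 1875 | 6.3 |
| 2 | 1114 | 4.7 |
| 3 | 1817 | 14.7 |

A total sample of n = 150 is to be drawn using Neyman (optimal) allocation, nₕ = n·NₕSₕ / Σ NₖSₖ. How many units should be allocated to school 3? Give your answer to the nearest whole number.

Σ NₕSₕ = 1875·6.3 + 1114·4.7 + 1817·14.7 = 43758.2.
Share for 3: 26709.9/43758.2 = 0.61040.
n_3 = 150 × 0.61040 = 91.560... → 92.

92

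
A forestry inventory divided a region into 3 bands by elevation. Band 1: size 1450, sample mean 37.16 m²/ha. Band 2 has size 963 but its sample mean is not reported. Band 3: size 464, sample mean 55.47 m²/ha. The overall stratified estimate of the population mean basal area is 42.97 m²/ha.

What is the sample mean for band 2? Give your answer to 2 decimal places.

N = 1450 + 963 + 464 = 2877.
Overall total = μ·N = 42.97·2877 = 123624.69.
Subtract the known strata: 1450·37.16 + 464·55.47 = 79620.08.
Remaining total for band 2: 123624.69 − 79620.08 = 44004.61.
Divide by its size: 44004.61 / 963 = 45.6953... → 45.70.

45.70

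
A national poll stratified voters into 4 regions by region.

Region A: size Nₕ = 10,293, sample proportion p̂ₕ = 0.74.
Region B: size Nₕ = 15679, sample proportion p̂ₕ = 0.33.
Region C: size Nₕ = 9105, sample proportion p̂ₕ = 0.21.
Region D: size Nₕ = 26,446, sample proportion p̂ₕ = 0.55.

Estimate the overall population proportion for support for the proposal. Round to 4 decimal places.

N = 10293 + 15679 + 9105 + 26446 = 61523.
Overall proportion = Σ (Nₕ/N)·p̂ₕ.
Σ Nₕp̂ₕ = 7616.82 + 5174.07 + 1912.05 + 14545.3 = 29248.24.
29248.24 / 61523 = 0.475403... → 0.4754.

0.4754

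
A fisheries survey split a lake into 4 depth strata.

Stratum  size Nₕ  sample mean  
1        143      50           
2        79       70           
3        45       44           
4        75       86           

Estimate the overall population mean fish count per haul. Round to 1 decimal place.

N = 143 + 79 + 45 + 75 = 342.
Weight each subgroup mean by Nₕ/N and sum.
Σ Nₕx̄ₕ = 143·50 + 79·70 + 45·44 + 75·86 = 7150 + 5530 + 1980 + 6450 = 21110.
Divide by N: 21110 / 342 = 61.725... → 61.7.

61.7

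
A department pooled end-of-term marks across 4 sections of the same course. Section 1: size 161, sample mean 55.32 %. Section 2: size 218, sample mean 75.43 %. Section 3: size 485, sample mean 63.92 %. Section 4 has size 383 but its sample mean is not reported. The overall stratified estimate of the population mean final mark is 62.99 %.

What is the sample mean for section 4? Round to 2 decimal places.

N = 161 + 218 + 485 + 383 = 1247.
Overall total = μ·N = 62.99·1247 = 78548.53.
Subtract the known strata: 161·55.32 + 218·75.43 + 485·63.92 = 56351.46.
Remaining total for section 4: 78548.53 − 56351.46 = 22197.07.
Divide by its size: 22197.07 / 383 = 57.9558... → 57.96.

57.96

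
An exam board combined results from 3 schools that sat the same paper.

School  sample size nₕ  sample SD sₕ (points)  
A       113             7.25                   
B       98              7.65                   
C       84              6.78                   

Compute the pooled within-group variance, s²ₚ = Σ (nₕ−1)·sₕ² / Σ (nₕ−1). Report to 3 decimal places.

52.668

Degrees of freedom: 112 + 97 + 83 = 292.
Σ(nₕ−1)sₕ² = 112·52.5625 + 97·58.5225 + 83·45.9684 = 15379.0597.
s²ₚ = 15379.0597 / 292 = 52.66801... → 52.668.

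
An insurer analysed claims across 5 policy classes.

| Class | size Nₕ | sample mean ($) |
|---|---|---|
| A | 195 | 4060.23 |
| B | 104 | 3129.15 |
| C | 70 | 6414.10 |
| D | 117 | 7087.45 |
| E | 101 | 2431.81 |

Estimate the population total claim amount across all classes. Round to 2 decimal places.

A: 195·4060.23 = 791744.85
B: 104·3129.15 = 325431.6
C: 70·6414.10 = 448987
D: 117·7087.45 = 829231.65
E: 101·2431.81 = 245612.81
τ̂ = Σ Nₕx̄ₕ = 2641007.91.

2641007.91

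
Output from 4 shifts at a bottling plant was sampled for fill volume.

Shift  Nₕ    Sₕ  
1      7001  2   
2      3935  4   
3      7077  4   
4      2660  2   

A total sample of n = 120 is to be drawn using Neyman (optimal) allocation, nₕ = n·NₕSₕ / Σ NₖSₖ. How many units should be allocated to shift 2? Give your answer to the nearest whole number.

Σ NₕSₕ = 7001·2 + 3935·4 + 7077·4 + 2660·2 = 63370.
Share for 2: 15740/63370 = 0.24838.
n_2 = 120 × 0.24838 = 29.806... → 30.

30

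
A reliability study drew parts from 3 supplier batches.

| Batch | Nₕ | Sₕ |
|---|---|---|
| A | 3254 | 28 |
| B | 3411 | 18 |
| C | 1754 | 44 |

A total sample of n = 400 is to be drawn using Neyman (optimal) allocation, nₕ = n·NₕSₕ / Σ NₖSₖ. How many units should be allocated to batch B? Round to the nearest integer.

A: NₕSₕ = 3254·28 = 91112
B: NₕSₕ = 3411·18 = 61398
C: NₕSₕ = 1754·44 = 77176
Σ NₕSₕ = 229686.
n_B = 400·61398/229686 = 106.925... → 107.

107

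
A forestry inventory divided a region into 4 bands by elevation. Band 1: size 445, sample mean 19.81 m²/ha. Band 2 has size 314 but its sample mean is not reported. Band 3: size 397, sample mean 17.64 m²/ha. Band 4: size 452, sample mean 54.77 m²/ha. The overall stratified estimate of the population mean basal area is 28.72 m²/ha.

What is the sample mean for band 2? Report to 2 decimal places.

N = 445 + 314 + 397 + 452 = 1608.
Overall total = μ·N = 28.72·1608 = 46181.76.
Subtract the known strata: 445·19.81 + 397·17.64 + 452·54.77 = 40574.57.
Remaining total for band 2: 46181.76 − 40574.57 = 5607.19.
Divide by its size: 5607.19 / 314 = 17.8573... → 17.86.

17.86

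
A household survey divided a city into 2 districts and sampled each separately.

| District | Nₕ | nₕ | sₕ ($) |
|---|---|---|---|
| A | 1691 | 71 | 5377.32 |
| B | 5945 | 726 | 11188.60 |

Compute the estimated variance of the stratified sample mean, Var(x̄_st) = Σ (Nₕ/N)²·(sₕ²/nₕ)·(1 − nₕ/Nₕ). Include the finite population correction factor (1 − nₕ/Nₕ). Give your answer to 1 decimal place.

N = 7636. Term for each stratum: Wₕ²sₕ²/nₕ·(1−nₕ/Nₕ).
Var(x̄_st) = 19133.7545 + 91753.4053 = 110887.1598 → 110887.2.

110887.2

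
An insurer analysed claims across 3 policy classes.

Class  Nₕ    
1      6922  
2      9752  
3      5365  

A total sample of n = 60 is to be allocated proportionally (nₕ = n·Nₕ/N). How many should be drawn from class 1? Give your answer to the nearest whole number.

N = 6922 + 9752 + 5365 = 22039.
n_1 = 60·6922/22039 = 18.845... → 19.

19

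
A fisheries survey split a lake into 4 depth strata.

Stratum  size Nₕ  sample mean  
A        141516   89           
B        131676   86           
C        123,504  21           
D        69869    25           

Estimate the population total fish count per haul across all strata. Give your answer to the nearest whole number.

Population total = Σ Nₕ·x̄ₕ (each stratum's size times its mean).
141516·89 + 131676·86 + 123504·21 + 69869·25 = 12594924 + 11324136 + 2593584 + 1746725 = 28259369.

28259369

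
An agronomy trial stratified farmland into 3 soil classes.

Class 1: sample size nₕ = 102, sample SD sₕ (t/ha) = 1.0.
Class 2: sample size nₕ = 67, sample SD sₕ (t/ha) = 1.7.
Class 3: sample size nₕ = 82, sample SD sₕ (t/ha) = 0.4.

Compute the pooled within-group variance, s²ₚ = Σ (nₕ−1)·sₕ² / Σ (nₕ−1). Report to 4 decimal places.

1.2286

1: (102−1)·1.0² = 101·1 = 101
2: (67−1)·1.7² = 66·2.89 = 190.74
3: (82−1)·0.4² = 81·0.16 = 12.96
Numerator = 304.7; denominator = Σ(nₕ−1) = 248.
s²ₚ = 304.7/248 = 1.228629... → 1.2286.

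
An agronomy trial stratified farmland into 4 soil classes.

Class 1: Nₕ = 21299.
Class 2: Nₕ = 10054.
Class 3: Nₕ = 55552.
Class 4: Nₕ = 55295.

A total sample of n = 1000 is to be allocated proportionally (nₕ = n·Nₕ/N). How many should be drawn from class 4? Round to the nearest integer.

Share of class 4 = 55295/142200 = 0.38885.
Allocate 1000 × 0.38885 = 388.854... → 389.

389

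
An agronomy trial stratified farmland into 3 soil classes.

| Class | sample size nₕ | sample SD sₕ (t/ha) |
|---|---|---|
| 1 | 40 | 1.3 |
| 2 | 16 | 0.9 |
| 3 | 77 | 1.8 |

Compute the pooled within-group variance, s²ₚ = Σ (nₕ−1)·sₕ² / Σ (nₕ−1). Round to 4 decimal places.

Degrees of freedom: 39 + 15 + 76 = 130.
Σ(nₕ−1)sₕ² = 39·1.69 + 15·0.81 + 76·3.24 = 324.3.
s²ₚ = 324.3 / 130 = 2.494615... → 2.4946.

2.4946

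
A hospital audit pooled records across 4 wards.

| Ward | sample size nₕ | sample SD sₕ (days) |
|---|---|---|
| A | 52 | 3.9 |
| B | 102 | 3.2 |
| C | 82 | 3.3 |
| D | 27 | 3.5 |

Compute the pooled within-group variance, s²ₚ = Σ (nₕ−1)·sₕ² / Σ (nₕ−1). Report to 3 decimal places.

Degrees of freedom: 51 + 101 + 81 + 26 = 259.
Σ(nₕ−1)sₕ² = 51·15.21 + 101·10.24 + 81·10.89 + 26·12.25 = 3010.54.
s²ₚ = 3010.54 / 259 = 11.62371... → 11.624.

11.624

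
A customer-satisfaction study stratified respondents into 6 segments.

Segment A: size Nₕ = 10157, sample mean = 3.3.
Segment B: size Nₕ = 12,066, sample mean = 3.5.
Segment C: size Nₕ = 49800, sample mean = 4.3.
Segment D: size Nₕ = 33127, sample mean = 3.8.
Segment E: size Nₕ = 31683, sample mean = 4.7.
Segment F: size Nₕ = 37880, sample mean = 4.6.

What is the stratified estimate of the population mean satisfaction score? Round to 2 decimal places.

4.23

x̄_st = (Σ Nₕx̄ₕ) / (Σ Nₕ) = (10157·3.3 + 12066·3.5 + 49800·4.3 + 33127·3.8 + 31683·4.7 + 37880·4.6) / 174713
= 738929.8 / 174713 = 4.2294... → 4.23.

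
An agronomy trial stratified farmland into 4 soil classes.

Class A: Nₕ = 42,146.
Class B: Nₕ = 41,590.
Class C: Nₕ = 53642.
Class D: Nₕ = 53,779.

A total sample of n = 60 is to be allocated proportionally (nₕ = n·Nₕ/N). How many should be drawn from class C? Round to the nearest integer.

Share of class C = 53642/191157 = 0.28062.
Allocate 60 × 0.28062 = 16.837... → 17.

17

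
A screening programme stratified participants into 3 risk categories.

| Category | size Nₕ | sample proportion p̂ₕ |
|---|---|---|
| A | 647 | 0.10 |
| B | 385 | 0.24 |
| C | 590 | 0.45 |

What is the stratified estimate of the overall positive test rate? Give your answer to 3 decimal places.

0.261

Wₕ = Nₕ/N with N = 1622: 0.3989, 0.2374, 0.3637.
p̂_st = 0.3989·0.10 + 0.2374·0.24 + 0.3637·0.45 ≈ 0.26054... → 0.261.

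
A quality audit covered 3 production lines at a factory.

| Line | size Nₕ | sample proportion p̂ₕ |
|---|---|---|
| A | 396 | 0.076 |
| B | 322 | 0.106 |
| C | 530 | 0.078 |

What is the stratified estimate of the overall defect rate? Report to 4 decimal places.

N = 396 + 322 + 530 = 1248.
Overall proportion = Σ (Nₕ/N)·p̂ₕ.
Σ Nₕp̂ₕ = 30.096 + 34.132 + 41.34 = 105.568.
105.568 / 1248 = 0.084590... → 0.0846.

0.0846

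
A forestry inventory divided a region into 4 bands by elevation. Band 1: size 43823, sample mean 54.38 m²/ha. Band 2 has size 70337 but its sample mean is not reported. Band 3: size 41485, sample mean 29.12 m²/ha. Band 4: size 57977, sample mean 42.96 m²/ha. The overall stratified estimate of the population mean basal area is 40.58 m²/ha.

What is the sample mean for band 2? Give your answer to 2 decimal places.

Σ Nₕx̄ₕ = N·μ, so 70337·x̄_2 = 213622·40.58 − (43823·54.38 + 41485·29.12 + 57977·42.96).
= 8668780.76 − 6081829.86 = 2586950.9.
x̄_2 = 2586950.9 / 70337 = 36.7794... → 36.78.

36.78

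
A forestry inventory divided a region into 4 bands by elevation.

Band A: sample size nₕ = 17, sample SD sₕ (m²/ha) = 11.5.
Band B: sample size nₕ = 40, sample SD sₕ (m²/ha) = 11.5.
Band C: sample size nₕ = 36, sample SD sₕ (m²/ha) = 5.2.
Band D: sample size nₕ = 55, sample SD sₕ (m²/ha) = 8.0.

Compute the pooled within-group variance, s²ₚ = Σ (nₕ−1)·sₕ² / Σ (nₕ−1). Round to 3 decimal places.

A: (17−1)·11.5² = 16·132.25 = 2116
B: (40−1)·11.5² = 39·132.25 = 5157.75
C: (36−1)·5.2² = 35·27.04 = 946.4
D: (55−1)·8.0² = 54·64 = 3456
Numerator = 11676.15; denominator = Σ(nₕ−1) = 144.
s²ₚ = 11676.15/144 = 81.08438... → 81.084.

81.084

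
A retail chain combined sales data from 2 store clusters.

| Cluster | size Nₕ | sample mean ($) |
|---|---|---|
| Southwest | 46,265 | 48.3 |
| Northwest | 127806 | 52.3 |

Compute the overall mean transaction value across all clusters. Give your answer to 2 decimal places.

51.24

N = 46265 + 127806 = 174071.
Weight each subgroup mean by Nₕ/N and sum.
Σ Nₕx̄ₕ = 46265·48.3 + 127806·52.3 = 2234599.5 + 6684253.8 = 8918853.3.
Divide by N: 8918853.3 / 174071 = 51.2369... → 51.24.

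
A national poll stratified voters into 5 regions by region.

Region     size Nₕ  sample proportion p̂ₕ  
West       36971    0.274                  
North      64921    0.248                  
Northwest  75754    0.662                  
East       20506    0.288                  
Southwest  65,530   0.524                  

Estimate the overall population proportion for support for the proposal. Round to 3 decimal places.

0.442

Wₕ = Nₕ/N with N = 263682: 0.1402, 0.2462, 0.2873, 0.0778, 0.2485.
p̂_st = 0.1402·0.274 + 0.2462·0.248 + 0.2873·0.662 + 0.0778·0.288 + 0.2485·0.524 ≈ 0.44229... → 0.442.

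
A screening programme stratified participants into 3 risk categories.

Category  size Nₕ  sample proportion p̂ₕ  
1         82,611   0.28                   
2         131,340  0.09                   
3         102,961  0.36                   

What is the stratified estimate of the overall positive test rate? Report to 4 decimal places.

0.2272

Wₕ = Nₕ/N with N = 316912: 0.2607, 0.4144, 0.3249.
p̂_st = 0.2607·0.28 + 0.4144·0.09 + 0.3249·0.36 ≈ 0.227248... → 0.2272.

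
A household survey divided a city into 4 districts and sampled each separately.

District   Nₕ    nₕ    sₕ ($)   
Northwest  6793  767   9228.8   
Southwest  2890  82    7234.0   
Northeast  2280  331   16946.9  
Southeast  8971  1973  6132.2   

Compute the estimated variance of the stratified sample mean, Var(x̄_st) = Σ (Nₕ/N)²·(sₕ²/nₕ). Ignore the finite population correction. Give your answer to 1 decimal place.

N = 20934. Term for each stratum: Wₕ²sₕ²/nₕ.
Var(x̄_st) = 11692.6754 + 12162.8234 + 10292.4270 + 3500.1190 = 37648.0448 → 37648.0.

37648.0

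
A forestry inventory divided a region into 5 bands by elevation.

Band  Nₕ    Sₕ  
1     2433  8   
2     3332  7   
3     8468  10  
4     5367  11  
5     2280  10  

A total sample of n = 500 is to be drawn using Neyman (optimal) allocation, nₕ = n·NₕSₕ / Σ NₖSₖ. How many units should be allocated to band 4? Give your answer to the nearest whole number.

1: NₕSₕ = 2433·8 = 19464
2: NₕSₕ = 3332·7 = 23324
3: NₕSₕ = 8468·10 = 84680
4: NₕSₕ = 5367·11 = 59037
5: NₕSₕ = 2280·10 = 22800
Σ NₕSₕ = 209305.
n_4 = 500·59037/209305 = 141.031... → 141.

141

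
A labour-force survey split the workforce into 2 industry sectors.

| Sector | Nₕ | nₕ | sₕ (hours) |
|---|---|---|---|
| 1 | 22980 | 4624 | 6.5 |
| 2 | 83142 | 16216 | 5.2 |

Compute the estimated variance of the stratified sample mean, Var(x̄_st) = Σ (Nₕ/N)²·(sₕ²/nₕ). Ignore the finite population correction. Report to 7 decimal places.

N = 106122. Term for each stratum: Wₕ²sₕ²/nₕ.
Var(x̄_st) = 0.0004284480 + 0.0010235122 = 0.0014519602 → 0.0014520.

0.0014520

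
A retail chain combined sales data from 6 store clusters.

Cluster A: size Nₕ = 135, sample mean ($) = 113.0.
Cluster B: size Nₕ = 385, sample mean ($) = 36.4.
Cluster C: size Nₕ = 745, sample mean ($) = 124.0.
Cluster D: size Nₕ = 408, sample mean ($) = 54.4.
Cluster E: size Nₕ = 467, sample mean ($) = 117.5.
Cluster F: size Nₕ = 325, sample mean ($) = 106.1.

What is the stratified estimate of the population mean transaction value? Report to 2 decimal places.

x̄_st = (Σ Nₕx̄ₕ) / (Σ Nₕ) = (135·113.0 + 385·36.4 + 745·124.0 + 408·54.4 + 467·117.5 + 325·106.1) / 2465
= 233199.2 / 2465 = 94.6041... → 94.60.

94.60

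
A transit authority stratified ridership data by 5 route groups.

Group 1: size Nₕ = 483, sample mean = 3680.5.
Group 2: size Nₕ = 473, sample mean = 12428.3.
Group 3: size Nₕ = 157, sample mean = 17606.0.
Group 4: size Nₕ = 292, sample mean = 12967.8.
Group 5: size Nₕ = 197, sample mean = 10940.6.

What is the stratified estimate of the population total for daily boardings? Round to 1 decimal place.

1: 483·3680.5 = 1777681.5
2: 473·12428.3 = 5878585.9
3: 157·17606.0 = 2764142
4: 292·12967.8 = 3786597.6
5: 197·10940.6 = 2155298.2
τ̂ = Σ Nₕx̄ₕ = 16362305.2.

16362305.2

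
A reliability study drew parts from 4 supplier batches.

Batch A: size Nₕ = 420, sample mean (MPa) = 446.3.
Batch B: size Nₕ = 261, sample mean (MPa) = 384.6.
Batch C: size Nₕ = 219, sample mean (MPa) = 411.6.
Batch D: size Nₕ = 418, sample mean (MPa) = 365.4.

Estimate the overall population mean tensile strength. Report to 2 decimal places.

402.66

N = 1318; weights Wₕ = Nₕ/N = (0.3187, 0.1980, 0.1662, 0.3171).
x̄_st = Σ Wₕ·x̄ₕ = 0.3187·446.3 + 0.1980·384.6 + 0.1662·411.6 + 0.3171·365.4 ≈ 402.6587...
→ 402.66.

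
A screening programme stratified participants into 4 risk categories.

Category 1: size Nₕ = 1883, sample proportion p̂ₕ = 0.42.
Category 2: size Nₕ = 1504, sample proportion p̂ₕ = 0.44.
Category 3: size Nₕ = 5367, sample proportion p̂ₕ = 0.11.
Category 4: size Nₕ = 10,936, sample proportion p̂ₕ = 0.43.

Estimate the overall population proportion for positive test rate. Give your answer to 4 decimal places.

N = 1883 + 1504 + 5367 + 10936 = 19690.
Overall proportion = Σ (Nₕ/N)·p̂ₕ.
Σ Nₕp̂ₕ = 790.86 + 661.76 + 590.37 + 4702.48 = 6745.47.
6745.47 / 19690 = 0.342584... → 0.3426.

0.3426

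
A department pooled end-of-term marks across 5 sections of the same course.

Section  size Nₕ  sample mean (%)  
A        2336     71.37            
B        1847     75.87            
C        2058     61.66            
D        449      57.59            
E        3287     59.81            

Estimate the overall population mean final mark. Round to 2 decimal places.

x̄_st = (Σ Nₕx̄ₕ) / (Σ Nₕ) = (2336·71.37 + 1847·75.87 + 2058·61.66 + 449·57.59 + 3287·59.81) / 9977
= 656201.87 / 9977 = 65.7715... → 65.77.

65.77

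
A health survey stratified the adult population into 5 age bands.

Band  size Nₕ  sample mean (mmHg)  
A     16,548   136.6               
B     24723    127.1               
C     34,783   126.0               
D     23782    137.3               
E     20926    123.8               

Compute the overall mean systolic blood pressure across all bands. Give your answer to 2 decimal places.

129.52

x̄_st = (Σ Nₕx̄ₕ) / (Σ Nₕ) = (16548·136.6 + 24723·127.1 + 34783·126.0 + 23782·137.3 + 20926·123.8) / 120762
= 15641315.5 / 120762 = 129.5218... → 129.52.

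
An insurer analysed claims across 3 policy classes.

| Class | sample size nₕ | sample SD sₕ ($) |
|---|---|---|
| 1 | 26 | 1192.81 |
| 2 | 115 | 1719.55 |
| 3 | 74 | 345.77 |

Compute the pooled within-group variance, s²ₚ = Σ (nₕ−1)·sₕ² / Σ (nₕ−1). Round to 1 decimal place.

Degrees of freedom: 25 + 114 + 73 = 212.
Σ(nₕ−1)sₕ² = 25·1422795.6961 + 114·2956852.2025 + 73·119556.8929 = 381378696.6692.
s²ₚ = 381378696.6692 / 212 = 1798956.116... → 1798956.1.

1798956.1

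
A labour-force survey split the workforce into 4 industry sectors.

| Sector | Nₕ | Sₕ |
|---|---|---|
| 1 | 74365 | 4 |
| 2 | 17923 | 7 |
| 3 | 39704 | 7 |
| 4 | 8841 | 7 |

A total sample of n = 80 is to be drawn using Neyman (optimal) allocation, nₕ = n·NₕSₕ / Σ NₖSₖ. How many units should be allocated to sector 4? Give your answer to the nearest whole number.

6

Σ NₕSₕ = 74365·4 + 17923·7 + 39704·7 + 8841·7 = 762736.
Share for 4: 61887/762736 = 0.08114.
n_4 = 80 × 0.08114 = 6.491... → 6.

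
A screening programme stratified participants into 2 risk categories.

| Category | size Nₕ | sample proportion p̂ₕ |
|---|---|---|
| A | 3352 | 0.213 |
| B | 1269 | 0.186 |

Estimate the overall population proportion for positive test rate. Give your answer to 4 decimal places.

Wₕ = Nₕ/N with N = 4621: 0.7254, 0.2746.
p̂_st = 0.7254·0.213 + 0.2746·0.186 ≈ 0.205585... → 0.2056.

0.2056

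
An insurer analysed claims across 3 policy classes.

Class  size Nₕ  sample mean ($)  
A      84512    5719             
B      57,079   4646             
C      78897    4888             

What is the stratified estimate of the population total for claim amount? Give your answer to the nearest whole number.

A: 84512·5719 = 483324128
B: 57079·4646 = 265189034
C: 78897·4888 = 385648536
τ̂ = Σ Nₕx̄ₕ = 1134161698.

1134161698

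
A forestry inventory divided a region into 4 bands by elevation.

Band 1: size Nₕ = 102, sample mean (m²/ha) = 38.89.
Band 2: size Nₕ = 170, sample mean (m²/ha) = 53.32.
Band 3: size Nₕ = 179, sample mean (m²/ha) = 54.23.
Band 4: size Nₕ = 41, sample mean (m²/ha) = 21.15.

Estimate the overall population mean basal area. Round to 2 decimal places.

N = 492; weights Wₕ = Nₕ/N = (0.2073, 0.3455, 0.3638, 0.0833).
x̄_st = Σ Wₕ·x̄ₕ = 0.2073·38.89 + 0.3455·53.32 + 0.3638·54.23 + 0.0833·21.15 ≈ 47.9787...
→ 47.98.

47.98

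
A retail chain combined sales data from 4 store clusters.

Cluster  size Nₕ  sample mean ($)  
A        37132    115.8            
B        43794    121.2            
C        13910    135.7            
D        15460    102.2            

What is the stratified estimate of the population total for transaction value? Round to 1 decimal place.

A: 37132·115.8 = 4299885.6
B: 43794·121.2 = 5307832.8
C: 13910·135.7 = 1887587
D: 15460·102.2 = 1580012
τ̂ = Σ Nₕx̄ₕ = 13075317.4.

13075317.4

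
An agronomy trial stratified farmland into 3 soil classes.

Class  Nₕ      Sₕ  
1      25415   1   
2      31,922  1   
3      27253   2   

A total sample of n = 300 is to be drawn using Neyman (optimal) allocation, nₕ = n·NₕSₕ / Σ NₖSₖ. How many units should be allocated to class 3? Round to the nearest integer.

146

Σ NₕSₕ = 25415·1 + 31922·1 + 27253·2 = 111843.
Share for 3: 54506/111843 = 0.48734.
n_3 = 300 × 0.48734 = 146.203... → 146.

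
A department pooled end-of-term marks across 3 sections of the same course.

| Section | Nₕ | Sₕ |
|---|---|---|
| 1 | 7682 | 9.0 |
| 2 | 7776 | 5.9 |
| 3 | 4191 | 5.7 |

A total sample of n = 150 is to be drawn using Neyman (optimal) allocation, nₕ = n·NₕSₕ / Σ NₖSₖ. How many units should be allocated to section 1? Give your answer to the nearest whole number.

75

Σ NₕSₕ = 7682·9.0 + 7776·5.9 + 4191·5.7 = 138905.1.
Share for 1: 69138/138905.1 = 0.49774.
n_1 = 150 × 0.49774 = 74.660... → 75.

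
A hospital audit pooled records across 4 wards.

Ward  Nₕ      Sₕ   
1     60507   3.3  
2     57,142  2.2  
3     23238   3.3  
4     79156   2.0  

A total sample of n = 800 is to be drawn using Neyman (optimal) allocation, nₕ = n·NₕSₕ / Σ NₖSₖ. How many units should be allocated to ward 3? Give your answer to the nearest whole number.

109

1: NₕSₕ = 60507·3.3 = 199673.1
2: NₕSₕ = 57142·2.2 = 125712.4
3: NₕSₕ = 23238·3.3 = 76685.4
4: NₕSₕ = 79156·2.0 = 158312
Σ NₕSₕ = 560382.9.
n_3 = 800·76685.4/560382.9 = 109.476... → 109.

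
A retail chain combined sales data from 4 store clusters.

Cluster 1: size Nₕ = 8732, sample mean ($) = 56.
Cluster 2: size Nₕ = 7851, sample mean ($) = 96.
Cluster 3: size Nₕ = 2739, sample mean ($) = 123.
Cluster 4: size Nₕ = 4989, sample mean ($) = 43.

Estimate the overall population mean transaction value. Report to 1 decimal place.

x̄_st = (Σ Nₕx̄ₕ) / (Σ Nₕ) = (8732·56 + 7851·96 + 2739·123 + 4989·43) / 24311
= 1794112 / 24311 = 73.798... → 73.8.

73.8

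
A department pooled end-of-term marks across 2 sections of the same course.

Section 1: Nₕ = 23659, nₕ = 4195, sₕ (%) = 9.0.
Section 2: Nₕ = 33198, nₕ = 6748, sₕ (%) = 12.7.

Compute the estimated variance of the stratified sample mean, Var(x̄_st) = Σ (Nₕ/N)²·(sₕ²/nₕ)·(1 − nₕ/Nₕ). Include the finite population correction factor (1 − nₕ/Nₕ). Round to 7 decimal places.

N = 56857. Term for each stratum: Wₕ²sₕ²/nₕ·(1−nₕ/Nₕ).
Var(x̄_st) = 0.0027505127 + 0.0064923524 = 0.0092428651 → 0.0092429.

0.0092429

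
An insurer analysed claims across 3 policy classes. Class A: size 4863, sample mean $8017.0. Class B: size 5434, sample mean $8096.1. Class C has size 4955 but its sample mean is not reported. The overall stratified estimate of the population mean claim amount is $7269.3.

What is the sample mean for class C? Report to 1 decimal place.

5628.8

Σ Nₕx̄ₕ = N·μ, so 4955·x̄_C = 15252·7269.3 − (4863·8017.0 + 5434·8096.1).
= 110871363.6 − 82980878.4 = 27890485.2.
x̄_C = 27890485.2 / 4955 = 5628.756... → 5628.8.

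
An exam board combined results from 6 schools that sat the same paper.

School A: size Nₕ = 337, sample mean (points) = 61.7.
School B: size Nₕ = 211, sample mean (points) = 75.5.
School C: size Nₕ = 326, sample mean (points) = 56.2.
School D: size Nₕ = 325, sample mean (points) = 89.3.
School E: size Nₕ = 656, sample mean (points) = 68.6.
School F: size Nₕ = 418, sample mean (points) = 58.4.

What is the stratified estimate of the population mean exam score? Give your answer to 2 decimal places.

67.52

N = 2273; weights Wₕ = Nₕ/N = (0.1483, 0.0928, 0.1434, 0.1430, 0.2886, 0.1839).
x̄_st = Σ Wₕ·x̄ₕ = 0.1483·61.7 + 0.0928·75.5 + 0.1434·56.2 + 0.1430·89.3 + 0.2886·68.6 + 0.1839·58.4 ≈ 67.5231...
→ 67.52.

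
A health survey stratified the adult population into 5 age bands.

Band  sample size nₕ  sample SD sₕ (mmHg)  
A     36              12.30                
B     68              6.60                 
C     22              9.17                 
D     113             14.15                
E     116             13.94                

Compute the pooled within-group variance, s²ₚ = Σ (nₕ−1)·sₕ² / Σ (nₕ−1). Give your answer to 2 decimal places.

Degrees of freedom: 35 + 67 + 21 + 112 + 115 = 350.
Σ(nₕ−1)sₕ² = 35·151.29 + 67·43.56 + 21·84.0889 + 112·200.2225 + 115·194.3236 = 54751.6709.
s²ₚ = 54751.6709 / 350 = 156.4333... → 156.43.

156.43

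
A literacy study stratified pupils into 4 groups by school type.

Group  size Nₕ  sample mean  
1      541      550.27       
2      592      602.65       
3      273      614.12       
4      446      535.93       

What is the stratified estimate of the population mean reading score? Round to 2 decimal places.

572.97

N = 541 + 592 + 273 + 446 = 1852.
Overall mean = Σ (Nₕ/N)·x̄ₕ — weight by population share, not a simple average.
Σ Nₕx̄ₕ = 541·550.27 + 592·602.65 + 273·614.12 + 446·535.93 = 297696.07 + 356768.8 + 167654.76 + 239024.78 = 1061144.41.
Divide by N: 1061144.41 / 1852 = 572.9721... → 572.97.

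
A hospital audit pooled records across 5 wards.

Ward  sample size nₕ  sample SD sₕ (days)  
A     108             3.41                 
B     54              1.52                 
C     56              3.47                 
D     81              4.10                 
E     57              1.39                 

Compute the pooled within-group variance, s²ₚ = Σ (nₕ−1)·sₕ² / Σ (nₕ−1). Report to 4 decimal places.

9.9200

Degrees of freedom: 107 + 53 + 55 + 80 + 56 = 351.
Σ(nₕ−1)sₕ² = 107·11.6281 + 53·2.3104 + 55·12.0409 + 80·16.81 + 56·1.9321 = 3481.905.
s²ₚ = 3481.905 / 351 = 9.919957... → 9.9200.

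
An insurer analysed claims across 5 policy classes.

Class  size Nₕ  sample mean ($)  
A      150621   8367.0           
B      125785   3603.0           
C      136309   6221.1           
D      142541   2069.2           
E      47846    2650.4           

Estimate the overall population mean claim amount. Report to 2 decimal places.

4946.42

N = 603102; weights Wₕ = Nₕ/N = (0.2497, 0.2086, 0.2260, 0.2363, 0.0793).
x̄_st = Σ Wₕ·x̄ₕ = 0.2497·8367.0 + 0.2086·3603.0 + 0.2260·6221.1 + 0.2363·2069.2 + 0.0793·2650.4 ≈ 4946.4238...
→ 4946.42.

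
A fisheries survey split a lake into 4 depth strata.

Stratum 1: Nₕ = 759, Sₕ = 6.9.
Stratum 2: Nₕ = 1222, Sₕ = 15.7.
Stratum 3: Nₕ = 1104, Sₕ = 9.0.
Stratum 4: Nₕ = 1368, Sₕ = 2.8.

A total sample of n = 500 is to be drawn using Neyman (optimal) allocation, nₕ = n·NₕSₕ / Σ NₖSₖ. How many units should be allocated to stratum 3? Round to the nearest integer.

130

1: NₕSₕ = 759·6.9 = 5237.1
2: NₕSₕ = 1222·15.7 = 19185.4
3: NₕSₕ = 1104·9.0 = 9936
4: NₕSₕ = 1368·2.8 = 3830.4
Σ NₕSₕ = 38188.9.
n_3 = 500·9936/38188.9 = 130.090... → 130.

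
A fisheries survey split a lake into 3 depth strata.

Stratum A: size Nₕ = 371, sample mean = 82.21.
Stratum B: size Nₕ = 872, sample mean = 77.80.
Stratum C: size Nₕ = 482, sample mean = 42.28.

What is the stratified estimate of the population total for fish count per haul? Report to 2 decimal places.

A: 371·82.21 = 30499.91
B: 872·77.80 = 67841.6
C: 482·42.28 = 20378.96
τ̂ = Σ Nₕx̄ₕ = 118720.47.

118720.47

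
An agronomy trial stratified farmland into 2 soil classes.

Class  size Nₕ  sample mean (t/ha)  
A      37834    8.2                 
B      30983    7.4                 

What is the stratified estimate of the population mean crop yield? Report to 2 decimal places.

N = 37834 + 30983 = 68817.
Overall mean = Σ (Nₕ/N)·x̄ₕ — weight by population share, not a simple average.
Σ Nₕx̄ₕ = 37834·8.2 + 30983·7.4 = 310238.8 + 229274.2 = 539513.
Divide by N: 539513 / 68817 = 7.8398... → 7.84.

7.84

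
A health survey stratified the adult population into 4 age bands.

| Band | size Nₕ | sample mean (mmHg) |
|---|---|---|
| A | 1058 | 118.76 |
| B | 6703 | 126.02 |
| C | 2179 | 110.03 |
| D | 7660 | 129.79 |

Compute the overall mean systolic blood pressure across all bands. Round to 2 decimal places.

N = 1058 + 6703 + 2179 + 7660 = 17600.
The stratified mean weights each stratum mean by its population share Nₕ/N.
Σ Nₕx̄ₕ = 1058·118.76 + 6703·126.02 + 2179·110.03 + 7660·129.79 = 125648.08 + 844712.06 + 239755.37 + 994191.4 = 2204306.91.
Divide by N: 2204306.91 / 17600 = 125.2447... → 125.24.

125.24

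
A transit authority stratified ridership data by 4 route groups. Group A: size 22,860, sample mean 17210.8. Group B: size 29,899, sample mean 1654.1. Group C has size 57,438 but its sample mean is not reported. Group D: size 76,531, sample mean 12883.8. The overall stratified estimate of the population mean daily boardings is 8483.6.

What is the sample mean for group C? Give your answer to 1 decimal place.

2702.4

N = 22860 + 29899 + 57438 + 76531 = 186728.
Overall total = μ·N = 8483.6·186728 = 1584125660.8.
Subtract the known strata: 22860·17210.8 + 29899·1654.1 + 76531·12883.8 = 1428904921.7.
Remaining total for group C: 1584125660.8 − 1428904921.7 = 155220739.1.
Divide by its size: 155220739.1 / 57438 = 2702.405... → 2702.4.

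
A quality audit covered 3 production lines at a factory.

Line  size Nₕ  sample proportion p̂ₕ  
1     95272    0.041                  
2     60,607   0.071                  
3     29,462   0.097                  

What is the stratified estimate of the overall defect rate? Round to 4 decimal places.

0.0597

Wₕ = Nₕ/N with N = 185341: 0.5140, 0.3270, 0.1590.
p̂_st = 0.5140·0.041 + 0.3270·0.071 + 0.1590·0.097 ≈ 0.059712... → 0.0597.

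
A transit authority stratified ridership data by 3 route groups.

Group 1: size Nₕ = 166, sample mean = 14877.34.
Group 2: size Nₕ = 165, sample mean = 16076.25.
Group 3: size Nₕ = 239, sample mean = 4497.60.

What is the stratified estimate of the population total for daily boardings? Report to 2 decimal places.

6197146.09

1: 166·14877.34 = 2469638.44
2: 165·16076.25 = 2652581.25
3: 239·4497.60 = 1074926.4
τ̂ = Σ Nₕx̄ₕ = 6197146.09.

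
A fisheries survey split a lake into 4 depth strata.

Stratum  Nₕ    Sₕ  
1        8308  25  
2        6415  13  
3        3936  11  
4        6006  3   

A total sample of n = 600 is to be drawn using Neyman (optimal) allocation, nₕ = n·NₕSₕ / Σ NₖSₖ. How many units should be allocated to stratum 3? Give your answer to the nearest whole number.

74

Σ NₕSₕ = 8308·25 + 6415·13 + 3936·11 + 6006·3 = 352409.
Share for 3: 43296/352409 = 0.12286.
n_3 = 600 × 0.12286 = 73.714... → 74.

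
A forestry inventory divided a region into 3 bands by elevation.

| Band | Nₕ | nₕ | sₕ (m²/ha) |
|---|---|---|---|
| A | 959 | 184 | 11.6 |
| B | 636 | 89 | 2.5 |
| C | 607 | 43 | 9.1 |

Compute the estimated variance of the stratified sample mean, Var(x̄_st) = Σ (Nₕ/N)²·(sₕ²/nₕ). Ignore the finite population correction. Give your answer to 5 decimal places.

N = 2202. Term for each stratum: Wₕ²sₕ²/nₕ.
Var(x̄_st) = 0.13870775 + 0.00585827 + 0.14633799 = 0.29090402 → 0.29090.

0.29090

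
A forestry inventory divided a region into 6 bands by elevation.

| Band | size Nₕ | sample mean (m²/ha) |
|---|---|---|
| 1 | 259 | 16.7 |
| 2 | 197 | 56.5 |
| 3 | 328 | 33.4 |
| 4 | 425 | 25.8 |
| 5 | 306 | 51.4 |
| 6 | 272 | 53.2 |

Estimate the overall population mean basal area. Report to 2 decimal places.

37.81

x̄_st = (Σ Nₕx̄ₕ) / (Σ Nₕ) = (259·16.7 + 197·56.5 + 328·33.4 + 425·25.8 + 306·51.4 + 272·53.2) / 1787
= 67574.8 / 1787 = 37.8147... → 37.81.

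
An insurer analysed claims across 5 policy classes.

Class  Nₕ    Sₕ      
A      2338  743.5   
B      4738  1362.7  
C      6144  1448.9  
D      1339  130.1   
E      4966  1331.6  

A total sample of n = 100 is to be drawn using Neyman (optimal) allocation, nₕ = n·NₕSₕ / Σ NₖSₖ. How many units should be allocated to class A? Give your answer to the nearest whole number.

Σ NₕSₕ = 2338·743.5 + 4738·1362.7 + 6144·1448.9 + 1339·130.1 + 4966·1331.6 = 23883746.7.
Share for A: 1738303/23883746.7 = 0.07278.
n_A = 100 × 0.07278 = 7.278... → 7.

7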